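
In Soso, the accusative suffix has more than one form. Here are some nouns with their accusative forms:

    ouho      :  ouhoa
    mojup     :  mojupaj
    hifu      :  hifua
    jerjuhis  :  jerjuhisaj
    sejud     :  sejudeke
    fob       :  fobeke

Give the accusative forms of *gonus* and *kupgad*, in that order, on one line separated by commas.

The alternation tracks the final sound of the stem — -aj when the stem ends in a voiceless consonant (*mojup*, *jerjuhis*); -eke when the stem ends in a voiced consonant (*sejud*, *fob*); -a when the stem ends in a vowel (*ouho*, *hifu*).
Since the final sound of *gonus* is /s/ (a voiceless consonant), it takes -aj, giving *gonusaj*.
*kupgad* — final sound /d/ (a voiced consonant) → -eke → *kupgadeke*.

gonusaj, kupgadeke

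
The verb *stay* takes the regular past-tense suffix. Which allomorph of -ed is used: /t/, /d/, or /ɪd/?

The stem *stay* ends in a voiced sound other than /d/.
The -ed suffix is realized as /ɪd/ after /t, d/; as /t/ after other voiceless consonants; and as /d/ after other voiced sounds.
So -ed on *stay* is pronounced /d/.

/d/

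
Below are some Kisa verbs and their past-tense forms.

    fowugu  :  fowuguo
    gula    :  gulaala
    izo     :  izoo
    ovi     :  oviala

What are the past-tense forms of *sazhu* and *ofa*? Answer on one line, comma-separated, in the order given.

sazhuo, ofaala

Looking at the last vowel of each stem: -o when the last vowel of the stem is a rounded vowel (*fowugu*, *izo*); -ala when the last vowel of the stem is an unrounded vowel (*gula*, *ovi*).
Since the last vowel of *sazhu* is /u/ (a rounded vowel), it takes -o, giving *sazhuo*.
The last vowel of *ofa* is /a/, which is an unrounded vowel, so the suffix is -ala, giving *ofaala*.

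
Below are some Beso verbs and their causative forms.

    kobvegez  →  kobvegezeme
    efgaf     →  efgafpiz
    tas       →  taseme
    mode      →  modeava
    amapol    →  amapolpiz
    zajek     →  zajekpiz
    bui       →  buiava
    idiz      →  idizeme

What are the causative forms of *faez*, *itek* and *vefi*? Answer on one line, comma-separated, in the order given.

faezeme, itekpiz, vefiava

Looking at the final sound of each stem: -eme when the stem ends in a sibilant (*kobvegez*, *tas*, *idiz*); -piz when the stem ends in a non-sibilant consonant (*efgaf*, *amapol*, *zajek*); -ava when the stem ends in a vowel (*mode*, *bui*).
*faez*: final sound = /z/, a sibilant → -eme → *faezeme*.
*itek*: final sound = /k/, a non-sibilant consonant → -piz → *itekpiz*.
The final sound of *vefi* is /i/, which is a vowel, so the suffix is -ava, giving *vefiava*.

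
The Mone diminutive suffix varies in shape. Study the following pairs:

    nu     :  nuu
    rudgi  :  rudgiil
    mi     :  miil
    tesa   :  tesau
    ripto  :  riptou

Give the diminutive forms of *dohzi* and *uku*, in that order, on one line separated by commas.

The alternation tracks the last vowel of the stem — -il when the last vowel of the stem is a front vowel (*rudgi*, *mi*); -u when the last vowel of the stem is a back vowel (*nu*, *tesa*, *ripto*).
Since the last vowel of *dohzi* is /i/ (a front vowel), it takes -il, giving *dohziil*.
The last vowel of *uku* is /u/, which is a back vowel, so the suffix is -u, giving *ukuu*.

dohziil, ukuu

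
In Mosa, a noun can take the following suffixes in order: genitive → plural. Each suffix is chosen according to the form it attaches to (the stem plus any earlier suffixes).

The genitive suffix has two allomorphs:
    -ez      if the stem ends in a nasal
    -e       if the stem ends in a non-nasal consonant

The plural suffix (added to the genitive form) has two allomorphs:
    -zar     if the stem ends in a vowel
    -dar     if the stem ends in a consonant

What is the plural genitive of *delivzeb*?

delivzebezar

The final consonant of *delivzeb* is /b/, which is non-nasal, so the genitive suffix is -e, giving *delivzebe*.
Since the final sound of the genitive form *delivzebe* is /e/ (a vowel), it takes -zar, giving *delivzebezar*.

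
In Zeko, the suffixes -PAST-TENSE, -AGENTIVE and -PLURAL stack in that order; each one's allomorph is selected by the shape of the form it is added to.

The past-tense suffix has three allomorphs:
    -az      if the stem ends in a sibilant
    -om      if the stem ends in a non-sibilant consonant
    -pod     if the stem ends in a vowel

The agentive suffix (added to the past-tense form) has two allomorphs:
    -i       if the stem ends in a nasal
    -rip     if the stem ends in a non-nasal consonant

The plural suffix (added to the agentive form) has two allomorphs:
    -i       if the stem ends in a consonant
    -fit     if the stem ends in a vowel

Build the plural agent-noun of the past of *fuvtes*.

fuvtesazripi

*fuvtes*: final sound = /s/, a sibilant → -az → *fuvtesaz*.
The past-tense form *fuvtesaz* — final consonant /z/ (non-nasal) → -rip → *fuvtesazrip*.
Since the final sound of the agentive form *fuvtesazrip* is /p/ (a consonant), it takes -i, giving *fuvtesazripi*.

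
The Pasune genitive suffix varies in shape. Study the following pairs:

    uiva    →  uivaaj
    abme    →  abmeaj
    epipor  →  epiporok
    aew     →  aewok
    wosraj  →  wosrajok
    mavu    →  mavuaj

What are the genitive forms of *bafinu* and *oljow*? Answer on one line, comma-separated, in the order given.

The pattern is consonant vs. vowel: -ok when the stem ends in a consonant (*epipor*, *aew*, *wosraj*); -aj when the stem ends in a vowel (*uiva*, *abme*, *mavu*).
Since the final sound of *bafinu* is /u/ (a vowel), it takes -aj, giving *bafinuaj*.
*oljow*: final sound = /w/, a consonant → -ok → *oljowok*.

bafinuaj, oljowok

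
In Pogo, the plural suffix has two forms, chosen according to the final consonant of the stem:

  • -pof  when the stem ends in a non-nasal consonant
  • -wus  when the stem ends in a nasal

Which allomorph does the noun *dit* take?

-pof

*dit* — final consonant /t/ (non-nasal) → -pof.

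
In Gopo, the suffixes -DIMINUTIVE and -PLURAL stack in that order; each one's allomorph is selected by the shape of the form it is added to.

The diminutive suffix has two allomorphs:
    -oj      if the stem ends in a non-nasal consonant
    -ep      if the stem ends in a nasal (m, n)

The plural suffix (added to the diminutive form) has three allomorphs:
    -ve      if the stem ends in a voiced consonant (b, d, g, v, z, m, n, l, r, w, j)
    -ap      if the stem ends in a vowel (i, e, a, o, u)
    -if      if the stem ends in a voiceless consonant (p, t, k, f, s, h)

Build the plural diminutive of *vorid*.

*vorid* — final consonant /d/ (non-nasal) → -oj → *voridoj*.
The final sound of the diminutive form *voridoj* is /j/, which is a voiced consonant, so the plural suffix is -ve, giving *voridojve*.

voridojve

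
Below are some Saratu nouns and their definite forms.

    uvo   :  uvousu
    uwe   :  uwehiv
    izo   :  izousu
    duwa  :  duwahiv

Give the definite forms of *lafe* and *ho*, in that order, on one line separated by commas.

Looking at the last vowel of each stem: -usu when the last vowel of the stem is a rounded vowel (*uvo*, *izo*); -hiv when the last vowel of the stem is an unrounded vowel (*uwe*, *duwa*).
Since the last vowel of *lafe* is /e/ (an unrounded vowel), it takes -hiv, giving *lafehiv*.
Since the last vowel of *ho* is /o/ (a rounded vowel), it takes -usu, giving *housu*.

lafehiv, housu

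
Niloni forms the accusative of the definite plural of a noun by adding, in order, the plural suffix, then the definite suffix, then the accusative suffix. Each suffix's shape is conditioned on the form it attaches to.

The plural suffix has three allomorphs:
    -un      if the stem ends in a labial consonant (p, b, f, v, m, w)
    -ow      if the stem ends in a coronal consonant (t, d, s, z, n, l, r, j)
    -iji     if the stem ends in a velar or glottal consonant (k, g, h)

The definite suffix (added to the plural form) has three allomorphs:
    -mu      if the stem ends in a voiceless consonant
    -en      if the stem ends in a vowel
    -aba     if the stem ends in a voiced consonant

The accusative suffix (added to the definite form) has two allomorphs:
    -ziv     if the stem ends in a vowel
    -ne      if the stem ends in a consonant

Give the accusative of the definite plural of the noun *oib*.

oibunabaziv

Since the final consonant of *oib* is /b/ (labial), it takes -un, giving *oibun*.
The plural form *oibun*: final sound = /n/, a voiced consonant → -aba → *oibunaba*.
The definite form *oibunaba* — final sound /a/ (a vowel) → -ziv → *oibunabaziv*.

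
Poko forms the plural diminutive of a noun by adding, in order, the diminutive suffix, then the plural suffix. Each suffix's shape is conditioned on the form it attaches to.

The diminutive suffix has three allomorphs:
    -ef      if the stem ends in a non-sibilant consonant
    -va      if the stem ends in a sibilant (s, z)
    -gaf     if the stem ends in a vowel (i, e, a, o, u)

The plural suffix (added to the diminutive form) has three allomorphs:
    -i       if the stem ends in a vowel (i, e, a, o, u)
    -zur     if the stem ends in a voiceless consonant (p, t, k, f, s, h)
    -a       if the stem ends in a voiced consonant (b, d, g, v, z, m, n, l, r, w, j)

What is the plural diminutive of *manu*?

Since the final sound of *manu* is /u/ (a vowel), it takes -gaf, giving *manugaf*.
The diminutive form *manugaf* — final sound /f/ (a voiceless consonant) → -zur → *manugafzur*.

manugafzur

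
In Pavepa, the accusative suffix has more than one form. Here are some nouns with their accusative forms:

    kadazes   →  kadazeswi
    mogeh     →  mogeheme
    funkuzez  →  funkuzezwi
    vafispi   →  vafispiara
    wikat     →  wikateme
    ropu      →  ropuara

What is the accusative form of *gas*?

gaswi

The pattern is sibilance of the final sound: -wi when the stem ends in a sibilant (*kadazes*, *funkuzez*); -eme when the stem ends in a non-sibilant consonant (*mogeh*, *wikat*); -ara when the stem ends in a vowel (*vafispi*, *ropu*).
*gas*: final sound = /s/, a sibilant → -wi → *gaswi*.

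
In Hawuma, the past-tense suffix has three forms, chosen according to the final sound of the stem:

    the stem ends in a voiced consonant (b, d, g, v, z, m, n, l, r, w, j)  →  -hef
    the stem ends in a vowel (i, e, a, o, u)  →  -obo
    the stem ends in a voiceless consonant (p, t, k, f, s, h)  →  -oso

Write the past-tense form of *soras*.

sorasoso

The final sound of *soras* is /s/, which is a voiceless consonant, so the suffix is -oso, giving *sorasoso*.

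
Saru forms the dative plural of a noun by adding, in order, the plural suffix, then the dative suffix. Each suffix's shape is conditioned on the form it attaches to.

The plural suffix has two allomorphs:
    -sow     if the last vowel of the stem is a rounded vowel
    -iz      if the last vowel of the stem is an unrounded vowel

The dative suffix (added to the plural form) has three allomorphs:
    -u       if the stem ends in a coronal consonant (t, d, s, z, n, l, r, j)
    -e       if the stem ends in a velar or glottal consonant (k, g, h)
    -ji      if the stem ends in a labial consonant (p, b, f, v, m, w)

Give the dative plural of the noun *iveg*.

*iveg*: last vowel = /e/, an unrounded vowel → -iz → *ivegiz*.
The plural form *ivegiz*: final consonant = /z/, coronal → -u → *ivegizu*.

ivegizu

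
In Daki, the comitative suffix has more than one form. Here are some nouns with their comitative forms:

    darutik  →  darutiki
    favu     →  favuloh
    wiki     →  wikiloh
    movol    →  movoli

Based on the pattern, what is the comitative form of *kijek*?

The alternation tracks the final sound of the stem — -i when the stem ends in a consonant (*darutik*, *movol*); -loh when the stem ends in a vowel (*favu*, *wiki*).
*kijek*: final sound = /k/, a consonant → -i → *kijeki*.

kijeki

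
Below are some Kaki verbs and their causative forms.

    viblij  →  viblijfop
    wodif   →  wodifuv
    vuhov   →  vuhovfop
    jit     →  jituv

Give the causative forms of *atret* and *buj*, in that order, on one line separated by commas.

The suffix is conditioned by the final consonant: -uv when the stem ends in a voiceless consonant (*wodif*, *jit*); -fop when the stem ends in a voiced consonant (*viblij*, *vuhov*).
*atret* — final consonant /t/ (voiceless) → -uv → *atretuv*.
The final consonant of *buj* is /j/, which is voiced, so the suffix is -fop, giving *bujfop*.

atretuv, bujfop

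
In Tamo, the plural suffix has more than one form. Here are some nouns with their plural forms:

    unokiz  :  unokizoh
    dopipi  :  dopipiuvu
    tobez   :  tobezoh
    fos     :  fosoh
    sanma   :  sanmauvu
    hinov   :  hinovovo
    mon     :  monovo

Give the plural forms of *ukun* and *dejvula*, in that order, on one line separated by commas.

The suffix is conditioned by the final sound: -oh when the stem ends in a sibilant (*unokiz*, *tobez*, *fos*); -ovo when the stem ends in a non-sibilant consonant (*hinov*, *mon*); -uvu when the stem ends in a vowel (*dopipi*, *sanma*).
*ukun* — final sound /n/ (a non-sibilant consonant) → -ovo → *ukunovo*.
The final sound of *dejvula* is /a/, which is a vowel, so the suffix is -uvu, giving *dejvulauvu*.

ukunovo, dejvulauvu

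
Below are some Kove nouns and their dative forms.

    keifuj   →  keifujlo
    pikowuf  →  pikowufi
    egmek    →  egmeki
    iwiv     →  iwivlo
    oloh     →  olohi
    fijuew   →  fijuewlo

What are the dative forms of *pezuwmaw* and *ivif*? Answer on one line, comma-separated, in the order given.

pezuwmawlo, ivifi

Looking at the final consonant of each stem: -i when the stem ends in a voiceless consonant (*pikowuf*, *egmek*, *oloh*); -lo when the stem ends in a voiced consonant (*keifuj*, *iwiv*, *fijuew*).
*pezuwmaw*: final consonant = /w/, voiced → -lo → *pezuwmawlo*.
Since the final consonant of *ivif* is /f/ (voiceless), it takes -i, giving *ivifi*.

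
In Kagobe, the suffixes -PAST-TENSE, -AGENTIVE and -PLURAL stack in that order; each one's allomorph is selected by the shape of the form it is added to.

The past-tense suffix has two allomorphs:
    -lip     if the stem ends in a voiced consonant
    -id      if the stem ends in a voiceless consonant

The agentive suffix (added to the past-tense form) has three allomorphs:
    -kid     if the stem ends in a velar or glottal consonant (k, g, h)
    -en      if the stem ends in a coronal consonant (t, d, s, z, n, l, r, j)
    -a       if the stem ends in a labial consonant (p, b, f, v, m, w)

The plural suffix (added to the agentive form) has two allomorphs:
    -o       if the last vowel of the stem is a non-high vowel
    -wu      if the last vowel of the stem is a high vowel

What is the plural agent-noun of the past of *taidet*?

*taidet*: final consonant = /t/, voiceless → -id → *taidetid*.
The past-tense form *taidetid*: final consonant = /d/, coronal → -en → *taidetiden*.
The agentive form *taidetiden*: last vowel = /e/, a non-high vowel → -o → *taidetideno*.

taidetideno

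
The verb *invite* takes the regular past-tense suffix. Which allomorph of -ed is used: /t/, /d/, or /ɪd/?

The stem *invite* ends in /t/ or /d/.
The -ed suffix is realized as /ɪd/ after /t, d/; as /t/ after other voiceless consonants; and as /d/ after other voiced sounds.
So -ed on *invite* is pronounced /ɪd/.

/ɪd/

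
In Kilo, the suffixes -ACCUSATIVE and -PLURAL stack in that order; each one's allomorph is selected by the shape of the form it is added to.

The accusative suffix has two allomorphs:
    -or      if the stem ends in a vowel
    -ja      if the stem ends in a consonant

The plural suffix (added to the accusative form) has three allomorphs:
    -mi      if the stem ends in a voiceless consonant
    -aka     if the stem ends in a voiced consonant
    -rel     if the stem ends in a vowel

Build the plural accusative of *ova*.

The final sound of *ova* is /a/, which is a vowel, so the accusative suffix is -or, giving *ovaor*.
Since the final sound of the accusative form *ovaor* is /r/ (a voiced consonant), it takes -aka, giving *ovaoraka*.

ovaoraka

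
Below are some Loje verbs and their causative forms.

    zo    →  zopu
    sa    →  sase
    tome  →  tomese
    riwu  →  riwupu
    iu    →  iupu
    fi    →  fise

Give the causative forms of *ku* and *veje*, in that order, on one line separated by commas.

The suffix is conditioned by the last vowel: -pu when the last vowel of the stem is a rounded vowel (*zo*, *riwu*, *iu*); -se when the last vowel of the stem is an unrounded vowel (*sa*, *tome*, *fi*).
Since the last vowel of *ku* is /u/ (a rounded vowel), it takes -pu, giving *kupu*.
*veje*: last vowel = /e/, an unrounded vowel → -se → *vejese*.

kupu, vejese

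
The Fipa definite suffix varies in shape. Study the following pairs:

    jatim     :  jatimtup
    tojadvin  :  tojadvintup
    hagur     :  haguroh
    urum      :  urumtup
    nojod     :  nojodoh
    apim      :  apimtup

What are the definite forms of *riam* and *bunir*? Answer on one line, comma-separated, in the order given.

The pattern is nasality of the final consonant: -tup when the stem ends in a nasal (*jatim*, *tojadvin*, *urum*, *apim*); -oh when the stem ends in a non-nasal consonant (*hagur*, *nojod*).
*riam* — final consonant /m/ (a nasal) → -tup → *riamtup*.
*bunir* — final consonant /r/ (non-nasal) → -oh → *buniroh*.

riamtup, buniroh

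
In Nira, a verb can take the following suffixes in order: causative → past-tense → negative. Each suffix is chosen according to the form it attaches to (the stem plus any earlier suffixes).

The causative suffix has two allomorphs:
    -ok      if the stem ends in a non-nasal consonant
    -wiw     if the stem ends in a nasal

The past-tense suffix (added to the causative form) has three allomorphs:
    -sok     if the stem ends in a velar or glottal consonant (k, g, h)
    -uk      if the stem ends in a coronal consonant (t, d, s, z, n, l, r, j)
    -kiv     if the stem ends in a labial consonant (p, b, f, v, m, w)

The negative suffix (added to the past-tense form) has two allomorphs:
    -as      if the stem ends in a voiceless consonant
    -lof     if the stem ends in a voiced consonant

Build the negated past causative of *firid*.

firidoksokas

The final consonant of *firid* is /d/, which is non-nasal, so the causative suffix is -ok, giving *firidok*.
The causative form *firidok*: final consonant = /k/, velar/glottal → -sok → *firidoksok*.
Since the final consonant of the past-tense form *firidoksok* is /k/ (voiceless), it takes -as, giving *firidoksokas*.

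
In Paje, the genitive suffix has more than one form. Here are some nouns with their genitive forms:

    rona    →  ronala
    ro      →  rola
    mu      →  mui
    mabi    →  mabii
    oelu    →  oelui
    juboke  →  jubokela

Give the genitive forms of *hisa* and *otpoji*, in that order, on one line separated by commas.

The suffix is conditioned by the last vowel: -i when the last vowel of the stem is a high vowel (*mu*, *mabi*, *oelu*); -la when the last vowel of the stem is a non-high vowel (*rona*, *ro*, *juboke*).
*hisa*: last vowel = /a/, a non-high vowel → -la → *hisala*.
The last vowel of *otpoji* is /i/, which is a high vowel, so the suffix is -i, giving *otpojii*.

hisala, otpojii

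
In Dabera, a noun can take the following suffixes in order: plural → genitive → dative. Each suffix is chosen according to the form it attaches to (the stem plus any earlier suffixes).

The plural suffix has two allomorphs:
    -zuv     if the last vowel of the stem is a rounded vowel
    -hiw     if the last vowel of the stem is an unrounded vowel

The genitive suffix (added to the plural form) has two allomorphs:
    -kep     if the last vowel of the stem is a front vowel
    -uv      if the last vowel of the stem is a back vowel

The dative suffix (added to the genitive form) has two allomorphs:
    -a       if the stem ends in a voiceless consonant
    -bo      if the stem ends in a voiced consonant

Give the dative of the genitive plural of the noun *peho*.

pehozuvuvbo

*peho*: last vowel = /o/, a rounded vowel → -zuv → *pehozuv*.
The plural form *pehozuv*: last vowel = /u/, a back vowel → -uv → *pehozuvuv*.
The genitive form *pehozuvuv*: final consonant = /v/, voiced → -bo → *pehozuvuvbo*.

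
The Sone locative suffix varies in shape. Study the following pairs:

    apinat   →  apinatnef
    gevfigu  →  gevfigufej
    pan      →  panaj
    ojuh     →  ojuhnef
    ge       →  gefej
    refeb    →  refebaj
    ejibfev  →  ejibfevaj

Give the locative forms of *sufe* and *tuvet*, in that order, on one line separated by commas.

sufefej, tuvetnef

Looking at the final sound of each stem: -nef when the stem ends in a voiceless consonant (*apinat*, *ojuh*); -aj when the stem ends in a voiced consonant (*pan*, *refeb*, *ejibfev*); -fej when the stem ends in a vowel (*gevfigu*, *ge*).
*sufe* — final sound /e/ (a vowel) → -fej → *sufefej*.
*tuvet* — final sound /t/ (a voiceless consonant) → -nef → *tuvetnef*.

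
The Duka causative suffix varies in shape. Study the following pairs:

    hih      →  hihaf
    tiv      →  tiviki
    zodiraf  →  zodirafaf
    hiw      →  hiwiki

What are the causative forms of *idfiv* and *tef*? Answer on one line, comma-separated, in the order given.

idfiviki, tefaf

The pattern is voicing of the final consonant: -af when the stem ends in a voiceless consonant (*hih*, *zodiraf*); -iki when the stem ends in a voiced consonant (*tiv*, *hiw*).
Since the final consonant of *idfiv* is /v/ (voiced), it takes -iki, giving *idfiviki*.
The final consonant of *tef* is /f/, which is voiceless, so the suffix is -af, giving *tefaf*.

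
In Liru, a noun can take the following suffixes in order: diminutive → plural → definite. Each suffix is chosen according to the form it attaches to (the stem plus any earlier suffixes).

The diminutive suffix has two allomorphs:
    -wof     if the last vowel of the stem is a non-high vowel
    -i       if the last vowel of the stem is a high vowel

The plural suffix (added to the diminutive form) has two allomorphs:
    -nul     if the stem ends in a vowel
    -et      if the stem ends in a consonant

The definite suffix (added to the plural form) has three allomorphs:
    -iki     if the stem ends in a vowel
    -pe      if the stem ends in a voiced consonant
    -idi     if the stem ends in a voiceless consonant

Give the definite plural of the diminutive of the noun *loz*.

lozwofetidi

The last vowel of *loz* is /o/, which is a non-high vowel, so the diminutive suffix is -wof, giving *lozwof*.
Since the final sound of the diminutive form *lozwof* is /f/ (a consonant), it takes -et, giving *lozwofet*.
The final sound of the plural form *lozwofet* is /t/, which is a voiceless consonant, so the definite suffix is -idi, giving *lozwofetidi*.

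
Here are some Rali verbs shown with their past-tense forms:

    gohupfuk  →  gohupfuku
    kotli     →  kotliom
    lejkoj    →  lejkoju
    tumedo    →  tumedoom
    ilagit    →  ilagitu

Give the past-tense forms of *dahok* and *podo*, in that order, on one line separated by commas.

Looking at the final sound of each stem: -u when the stem ends in a consonant (*gohupfuk*, *lejkoj*, *ilagit*); -om when the stem ends in a vowel (*kotli*, *tumedo*).
Since the final sound of *dahok* is /k/ (a consonant), it takes -u, giving *dahoku*.
The final sound of *podo* is /o/, which is a vowel, so the suffix is -om, giving *podoom*.

dahoku, podoom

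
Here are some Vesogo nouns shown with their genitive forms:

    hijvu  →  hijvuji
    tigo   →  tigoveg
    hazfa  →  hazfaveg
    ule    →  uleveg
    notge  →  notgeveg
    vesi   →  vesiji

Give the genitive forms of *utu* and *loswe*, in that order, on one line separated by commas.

utuji, losweveg

The alternation tracks the last vowel of the stem — -ji when the last vowel of the stem is a high vowel (*hijvu*, *vesi*); -veg when the last vowel of the stem is a non-high vowel (*tigo*, *hazfa*, *ule*, *notge*).
The last vowel of *utu* is /u/, which is a high vowel, so the suffix is -ji, giving *utuji*.
The last vowel of *loswe* is /e/, which is a non-high vowel, so the suffix is -veg, giving *losweveg*.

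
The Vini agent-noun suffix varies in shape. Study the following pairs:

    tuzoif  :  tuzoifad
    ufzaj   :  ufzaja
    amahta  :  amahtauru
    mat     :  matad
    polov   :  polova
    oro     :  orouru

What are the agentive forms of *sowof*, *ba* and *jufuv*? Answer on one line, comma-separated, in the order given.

The pattern is voicing of the final sound: -ad when the stem ends in a voiceless consonant (*tuzoif*, *mat*); -a when the stem ends in a voiced consonant (*ufzaj*, *polov*); -uru when the stem ends in a vowel (*amahta*, *oro*).
The final sound of *sowof* is /f/, which is a voiceless consonant, so the suffix is -ad, giving *sowofad*.
The final sound of *ba* is /a/, which is a vowel, so the suffix is -uru, giving *bauru*.
*jufuv*: final sound = /v/, a voiced consonant → -a → *jufuva*.

sowofad, bauru, jufuva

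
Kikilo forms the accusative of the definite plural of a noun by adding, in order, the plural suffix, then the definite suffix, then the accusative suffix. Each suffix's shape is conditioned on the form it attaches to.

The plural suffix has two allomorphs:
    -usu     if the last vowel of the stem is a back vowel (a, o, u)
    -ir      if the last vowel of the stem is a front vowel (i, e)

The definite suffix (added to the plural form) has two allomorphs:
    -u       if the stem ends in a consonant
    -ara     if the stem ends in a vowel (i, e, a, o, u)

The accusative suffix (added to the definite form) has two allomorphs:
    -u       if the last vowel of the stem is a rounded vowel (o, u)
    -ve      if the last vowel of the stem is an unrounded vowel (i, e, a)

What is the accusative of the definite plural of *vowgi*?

vowgiiruu

The last vowel of *vowgi* is /i/, which is a front vowel, so the plural suffix is -ir, giving *vowgiir*.
The final sound of the plural form *vowgiir* is /r/, which is a consonant, so the definite suffix is -u, giving *vowgiiru*.
The last vowel of the definite form *vowgiiru* is /u/, which is a rounded vowel, so the accusative suffix is -u, giving *vowgiiruu*.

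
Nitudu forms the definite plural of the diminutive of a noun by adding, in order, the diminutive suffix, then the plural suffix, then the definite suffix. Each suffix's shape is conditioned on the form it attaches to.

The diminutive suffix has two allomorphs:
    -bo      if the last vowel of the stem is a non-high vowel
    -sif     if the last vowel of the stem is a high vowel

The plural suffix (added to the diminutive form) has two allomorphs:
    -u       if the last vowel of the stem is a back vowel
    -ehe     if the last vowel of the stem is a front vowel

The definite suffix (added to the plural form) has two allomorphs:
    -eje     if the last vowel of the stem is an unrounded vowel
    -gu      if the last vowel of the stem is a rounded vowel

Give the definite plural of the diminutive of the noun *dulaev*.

Since the last vowel of *dulaev* is /e/ (a non-high vowel), it takes -bo, giving *dulaevbo*.
The last vowel of the diminutive form *dulaevbo* is /o/, which is a back vowel, so the plural suffix is -u, giving *dulaevbou*.
The plural form *dulaevbou*: last vowel = /u/, a rounded vowel → -gu → *dulaevbougu*.

dulaevbougu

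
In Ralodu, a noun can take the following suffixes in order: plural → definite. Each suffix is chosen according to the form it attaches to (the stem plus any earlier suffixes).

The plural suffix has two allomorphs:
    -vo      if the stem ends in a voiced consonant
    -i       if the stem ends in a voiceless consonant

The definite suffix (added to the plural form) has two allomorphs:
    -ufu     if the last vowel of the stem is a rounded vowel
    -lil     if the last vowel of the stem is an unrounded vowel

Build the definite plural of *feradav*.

feradavvoufu

*feradav* — final consonant /v/ (voiced) → -vo → *feradavvo*.
The plural form *feradavvo* — last vowel /o/ (a rounded vowel) → -ufu → *feradavvoufu*.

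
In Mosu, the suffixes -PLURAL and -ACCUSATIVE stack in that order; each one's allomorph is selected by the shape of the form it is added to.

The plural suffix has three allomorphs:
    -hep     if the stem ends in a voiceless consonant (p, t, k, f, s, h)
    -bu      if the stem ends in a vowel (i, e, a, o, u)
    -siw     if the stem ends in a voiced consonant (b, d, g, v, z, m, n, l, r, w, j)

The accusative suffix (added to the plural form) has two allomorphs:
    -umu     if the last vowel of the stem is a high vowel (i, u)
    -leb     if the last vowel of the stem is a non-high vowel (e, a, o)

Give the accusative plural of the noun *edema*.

edemabuumu

*edema*: final sound = /a/, a vowel → -bu → *edemabu*.
The plural form *edemabu* — last vowel /u/ (a high vowel) → -umu → *edemabuumu*.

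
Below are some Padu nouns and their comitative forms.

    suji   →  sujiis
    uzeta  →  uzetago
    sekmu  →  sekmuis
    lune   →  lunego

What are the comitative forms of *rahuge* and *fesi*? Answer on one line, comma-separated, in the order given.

The alternation tracks the last vowel of the stem — -is when the last vowel of the stem is a high vowel (*suji*, *sekmu*); -go when the last vowel of the stem is a non-high vowel (*uzeta*, *lune*).
*rahuge*: last vowel = /e/, a non-high vowel → -go → *rahugego*.
*fesi* — last vowel /i/ (a high vowel) → -is → *fesiis*.

rahugego, fesiis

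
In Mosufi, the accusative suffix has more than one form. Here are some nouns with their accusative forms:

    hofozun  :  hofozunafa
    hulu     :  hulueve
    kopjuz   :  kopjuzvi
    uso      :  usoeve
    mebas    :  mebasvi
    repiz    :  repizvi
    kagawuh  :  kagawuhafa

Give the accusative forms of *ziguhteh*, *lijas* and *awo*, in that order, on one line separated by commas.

ziguhtehafa, lijasvi, awoeve

Looking at the final sound of each stem: -vi when the stem ends in a sibilant (*kopjuz*, *mebas*, *repiz*); -afa when the stem ends in a non-sibilant consonant (*hofozun*, *kagawuh*); -eve when the stem ends in a vowel (*hulu*, *uso*).
Since the final sound of *ziguhteh* is /h/ (a non-sibilant consonant), it takes -afa, giving *ziguhtehafa*.
Since the final sound of *lijas* is /s/ (a sibilant), it takes -vi, giving *lijasvi*.
*awo*: final sound = /o/, a vowel → -eve → *awoeve*.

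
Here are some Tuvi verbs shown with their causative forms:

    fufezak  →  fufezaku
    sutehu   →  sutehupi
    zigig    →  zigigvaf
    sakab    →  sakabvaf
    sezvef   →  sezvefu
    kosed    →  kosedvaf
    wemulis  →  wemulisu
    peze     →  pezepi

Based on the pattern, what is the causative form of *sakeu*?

sakeupi

The pattern is voicing of the final sound: -u when the stem ends in a voiceless consonant (*fufezak*, *sezvef*, *wemulis*); -vaf when the stem ends in a voiced consonant (*zigig*, *sakab*, *kosed*); -pi when the stem ends in a vowel (*sutehu*, *peze*).
*sakeu*: final sound = /u/, a vowel → -pi → *sakeupi*.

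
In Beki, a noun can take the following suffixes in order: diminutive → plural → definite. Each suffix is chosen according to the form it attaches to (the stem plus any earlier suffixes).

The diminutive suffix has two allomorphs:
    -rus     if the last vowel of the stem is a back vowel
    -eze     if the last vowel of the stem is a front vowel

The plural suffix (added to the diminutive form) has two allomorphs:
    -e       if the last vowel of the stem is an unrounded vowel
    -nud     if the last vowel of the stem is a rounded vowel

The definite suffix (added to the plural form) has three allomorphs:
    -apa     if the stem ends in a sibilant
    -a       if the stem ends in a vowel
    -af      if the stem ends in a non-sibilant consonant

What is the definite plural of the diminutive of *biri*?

biriezeea

*biri* — last vowel /i/ (a front vowel) → -eze → *birieze*.
The last vowel of the diminutive form *birieze* is /e/, which is an unrounded vowel, so the plural suffix is -e, giving *biriezee*.
The plural form *biriezee* — final sound /e/ (a vowel) → -a → *biriezeea*.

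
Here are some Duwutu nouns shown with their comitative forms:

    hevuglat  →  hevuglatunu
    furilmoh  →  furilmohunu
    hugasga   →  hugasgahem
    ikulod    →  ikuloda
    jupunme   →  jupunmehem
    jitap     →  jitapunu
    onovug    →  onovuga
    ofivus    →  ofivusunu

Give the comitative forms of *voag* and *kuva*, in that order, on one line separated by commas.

voaga, kuvahem

The alternation tracks the final sound of the stem — -unu when the stem ends in a voiceless consonant (*hevuglat*, *furilmoh*, *jitap*, *ofivus*); -a when the stem ends in a voiced consonant (*ikulod*, *onovug*); -hem when the stem ends in a vowel (*hugasga*, *jupunme*).
*voag* — final sound /g/ (a voiced consonant) → -a → *voaga*.
Since the final sound of *kuva* is /a/ (a vowel), it takes -hem, giving *kuvahem*.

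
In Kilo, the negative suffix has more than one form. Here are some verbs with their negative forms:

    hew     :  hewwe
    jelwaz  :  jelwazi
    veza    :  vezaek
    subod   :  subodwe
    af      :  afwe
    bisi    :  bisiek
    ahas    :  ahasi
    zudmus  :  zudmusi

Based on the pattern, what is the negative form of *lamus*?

lamusi

Looking at the final sound of each stem: -i when the stem ends in a sibilant (*jelwaz*, *ahas*, *zudmus*); -we when the stem ends in a non-sibilant consonant (*hew*, *subod*, *af*); -ek when the stem ends in a vowel (*veza*, *bisi*).
*lamus*: final sound = /s/, a sibilant → -i → *lamusi*.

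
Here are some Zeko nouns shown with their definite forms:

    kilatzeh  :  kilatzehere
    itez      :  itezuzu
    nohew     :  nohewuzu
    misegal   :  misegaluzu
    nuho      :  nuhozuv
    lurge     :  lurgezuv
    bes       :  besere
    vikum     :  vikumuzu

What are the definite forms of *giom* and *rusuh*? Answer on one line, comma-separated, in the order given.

giomuzu, rusuhere

Looking at the final sound of each stem: -ere when the stem ends in a voiceless consonant (*kilatzeh*, *bes*); -uzu when the stem ends in a voiced consonant (*itez*, *nohew*, *misegal*, *vikum*); -zuv when the stem ends in a vowel (*nuho*, *lurge*).
The final sound of *giom* is /m/, which is a voiced consonant, so the suffix is -uzu, giving *giomuzu*.
Since the final sound of *rusuh* is /h/ (a voiceless consonant), it takes -ere, giving *rusuhere*.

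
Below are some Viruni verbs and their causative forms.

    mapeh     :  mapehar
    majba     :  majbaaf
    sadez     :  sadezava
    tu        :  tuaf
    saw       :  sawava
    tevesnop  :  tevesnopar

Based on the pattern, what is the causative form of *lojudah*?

The alternation tracks the final sound of the stem — -ar when the stem ends in a voiceless consonant (*mapeh*, *tevesnop*); -ava when the stem ends in a voiced consonant (*sadez*, *saw*); -af when the stem ends in a vowel (*majba*, *tu*).
*lojudah*: final sound = /h/, a voiceless consonant → -ar → *lojudahar*.

lojudahar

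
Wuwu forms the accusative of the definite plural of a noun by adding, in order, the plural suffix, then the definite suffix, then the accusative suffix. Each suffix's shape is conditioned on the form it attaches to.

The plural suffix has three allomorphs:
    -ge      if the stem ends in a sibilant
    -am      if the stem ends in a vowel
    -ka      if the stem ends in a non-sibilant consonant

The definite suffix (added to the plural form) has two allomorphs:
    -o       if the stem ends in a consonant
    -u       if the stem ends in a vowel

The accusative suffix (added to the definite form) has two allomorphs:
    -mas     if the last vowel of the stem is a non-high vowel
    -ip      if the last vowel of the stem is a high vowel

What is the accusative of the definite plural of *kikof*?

*kikof* — final sound /f/ (a non-sibilant consonant) → -ka → *kikofka*.
Since the final sound of the plural form *kikofka* is /a/ (a vowel), it takes -u, giving *kikofkau*.
Since the last vowel of the definite form *kikofkau* is /u/ (a high vowel), it takes -ip, giving *kikofkauip*.

kikofkauip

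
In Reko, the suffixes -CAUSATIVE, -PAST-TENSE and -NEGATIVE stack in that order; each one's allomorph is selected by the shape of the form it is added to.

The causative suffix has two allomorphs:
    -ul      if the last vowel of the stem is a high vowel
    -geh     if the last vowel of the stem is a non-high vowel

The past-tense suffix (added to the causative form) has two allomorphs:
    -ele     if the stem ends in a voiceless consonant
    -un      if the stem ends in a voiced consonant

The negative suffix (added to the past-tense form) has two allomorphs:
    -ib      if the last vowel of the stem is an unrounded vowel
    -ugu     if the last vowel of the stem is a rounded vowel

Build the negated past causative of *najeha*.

Since the last vowel of *najeha* is /a/ (a non-high vowel), it takes -geh, giving *najehageh*.
The causative form *najehageh*: final consonant = /h/, voiceless → -ele → *najehagehele*.
Since the last vowel of the past-tense form *najehagehele* is /e/ (an unrounded vowel), it takes -ib, giving *najehageheleib*.

najehageheleib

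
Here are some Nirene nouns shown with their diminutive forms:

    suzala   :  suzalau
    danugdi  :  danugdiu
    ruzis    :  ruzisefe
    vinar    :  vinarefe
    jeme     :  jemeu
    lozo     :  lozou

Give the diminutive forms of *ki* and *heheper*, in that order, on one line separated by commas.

kiu, heheperefe

The pattern is consonant vs. vowel: -efe when the stem ends in a consonant (*ruzis*, *vinar*); -u when the stem ends in a vowel (*suzala*, *danugdi*, *jeme*, *lozo*).
The final sound of *ki* is /i/, which is a vowel, so the suffix is -u, giving *kiu*.
*heheper* — final sound /r/ (a consonant) → -efe → *heheperefe*.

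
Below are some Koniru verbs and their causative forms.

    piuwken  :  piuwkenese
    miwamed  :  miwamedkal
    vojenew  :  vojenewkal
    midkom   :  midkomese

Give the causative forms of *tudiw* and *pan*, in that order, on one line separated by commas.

The alternation tracks the final consonant of the stem — -ese when the stem ends in a nasal (*piuwken*, *midkom*); -kal when the stem ends in a non-nasal consonant (*miwamed*, *vojenew*).
*tudiw*: final consonant = /w/, non-nasal → -kal → *tudiwkal*.
*pan*: final consonant = /n/, a nasal → -ese → *panese*.

tudiwkal, panese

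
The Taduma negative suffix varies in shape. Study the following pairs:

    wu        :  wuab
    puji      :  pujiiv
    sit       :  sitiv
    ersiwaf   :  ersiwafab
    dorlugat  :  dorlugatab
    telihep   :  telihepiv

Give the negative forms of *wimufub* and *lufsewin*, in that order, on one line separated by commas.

Looking at the last vowel of each stem: -iv when the last vowel of the stem is a front vowel (*puji*, *sit*, *telihep*); -ab when the last vowel of the stem is a back vowel (*wu*, *ersiwaf*, *dorlugat*).
Since the last vowel of *wimufub* is /u/ (a back vowel), it takes -ab, giving *wimufubab*.
Since the last vowel of *lufsewin* is /i/ (a front vowel), it takes -iv, giving *lufsewiniv*.

wimufubab, lufsewiniv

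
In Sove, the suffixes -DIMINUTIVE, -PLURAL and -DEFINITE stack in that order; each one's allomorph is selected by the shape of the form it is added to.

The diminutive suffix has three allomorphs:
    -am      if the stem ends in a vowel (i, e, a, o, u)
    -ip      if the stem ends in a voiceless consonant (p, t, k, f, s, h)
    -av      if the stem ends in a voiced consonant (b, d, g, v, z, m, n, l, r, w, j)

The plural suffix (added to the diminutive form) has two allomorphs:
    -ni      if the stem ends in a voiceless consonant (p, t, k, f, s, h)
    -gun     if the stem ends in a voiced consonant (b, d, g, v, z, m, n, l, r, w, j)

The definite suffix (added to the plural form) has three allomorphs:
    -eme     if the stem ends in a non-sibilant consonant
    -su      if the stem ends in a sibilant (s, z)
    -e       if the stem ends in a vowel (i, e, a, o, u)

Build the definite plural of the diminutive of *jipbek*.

jipbekipnie

The final sound of *jipbek* is /k/, which is a voiceless consonant, so the diminutive suffix is -ip, giving *jipbekip*.
The diminutive form *jipbekip*: final consonant = /p/, voiceless → -ni → *jipbekipni*.
The plural form *jipbekipni*: final sound = /i/, a vowel → -e → *jipbekipnie*.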